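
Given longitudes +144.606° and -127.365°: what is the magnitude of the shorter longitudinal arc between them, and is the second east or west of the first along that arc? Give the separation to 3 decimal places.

Raw difference: -127.365 − 144.606 = -271.971°.
Normalise into (−180°, 180°]: -271.971° + 360° = 88.029°.
Positive ⇒ the second point lies to the east; separation 88.029°.

88.029° east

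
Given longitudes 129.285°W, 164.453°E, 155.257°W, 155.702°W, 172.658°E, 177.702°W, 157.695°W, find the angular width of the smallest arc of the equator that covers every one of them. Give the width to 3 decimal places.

66.262°

Sort the longitudes: -177.702°, -157.695°, -155.702°, -155.257°, -129.285°, +164.453°, +172.658°.
Eastward gaps between consecutive values (wrapping around): 20.007°, 1.993°, 0.445°, 25.972°, 293.738°, 8.205°, 9.640°.
Largest gap = 293.738° ⇒ minimal covering band is its complement: 360° − 293.738° = 66.262°.
Band runs from +164.453° eastward to -129.285°, crossing the antimeridian.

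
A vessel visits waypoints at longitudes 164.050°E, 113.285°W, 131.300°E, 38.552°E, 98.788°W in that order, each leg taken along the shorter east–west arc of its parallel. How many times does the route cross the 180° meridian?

2

Leg 1: +164.050° → -113.285°, shortest Δλ = 82.665° (east) — crosses 180°.
Leg 2: -113.285° → +131.300°, shortest Δλ = -115.415° (west) — crosses 180°.
Leg 3: +131.300° → +38.552°, shortest Δλ = -92.748° (west) — does not cross 180°.
Leg 4: +38.552° → -98.788°, shortest Δλ = -137.34° (west) — does not cross 180°.
Total crossings: 2.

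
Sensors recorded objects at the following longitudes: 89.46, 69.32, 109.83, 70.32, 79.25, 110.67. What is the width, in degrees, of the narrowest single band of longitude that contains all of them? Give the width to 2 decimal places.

Sort the longitudes: +69.32°, +70.32°, +79.25°, +89.46°, +109.83°, +110.67°.
Eastward gaps between consecutive values (wrapping around): 1.00°, 8.93°, 10.21°, 20.37°, 0.84°, 318.65°.
Largest gap = 318.65° ⇒ minimal covering band is its complement: 360° − 318.65° = 41.35°.
Band runs from +69.32° eastward to +110.67°.

41.35°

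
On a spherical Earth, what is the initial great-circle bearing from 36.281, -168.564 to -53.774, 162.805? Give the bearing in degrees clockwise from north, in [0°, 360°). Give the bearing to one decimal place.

Δλ = 162.805 − -168.564 = 331.369°; wrapped into (−180°, 180°]: -28.631°.
θ = atan2( sin Δλ · cos φ₂ , cos φ₁ · sin φ₂ − sin φ₁ · cos φ₂ · cos Δλ )
  = atan2(-0.28317, -0.95724) = -163.521° → normalised to [0°, 360°): 196.479°.

196.5°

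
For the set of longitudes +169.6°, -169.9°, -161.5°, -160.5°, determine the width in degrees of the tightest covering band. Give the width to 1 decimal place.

29.9°

Sort the longitudes: -169.9°, -161.5°, -160.5°, +169.6°.
Eastward gaps between consecutive values (wrapping around): 8.4°, 1.0°, 330.1°, 20.5°.
Largest gap = 330.1° ⇒ minimal covering band is its complement: 360° − 330.1° = 29.9°.
Band runs from +169.6° eastward to -160.5°, crossing the antimeridian.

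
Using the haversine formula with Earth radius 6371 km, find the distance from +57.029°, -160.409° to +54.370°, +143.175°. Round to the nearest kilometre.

3446 km

Δλ = 143.175 − -160.409 = 303.584°; wrapped into (−180°, 180°]: -56.416°.
Δφ = 54.370 − 57.029 = -2.659°.
a = sin²(Δφ/2) + cos φ₁ · cos φ₂ · sin²(Δλ/2) = 0.071370.
c = 2·atan2(√a, √(1−a)) = 0.54087 rad → d = 6371·c ≈ 3445.89 km.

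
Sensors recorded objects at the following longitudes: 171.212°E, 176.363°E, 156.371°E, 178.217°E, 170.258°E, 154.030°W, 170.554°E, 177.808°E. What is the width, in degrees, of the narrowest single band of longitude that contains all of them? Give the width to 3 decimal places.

Sort the longitudes: -154.030°, +156.371°, +170.258°, +170.554°, +171.212°, +176.363°, +177.808°, +178.217°.
Eastward gaps between consecutive values (wrapping around): 310.401°, 13.887°, 0.296°, 0.658°, 5.151°, 1.445°, 0.409°, 27.753°.
Largest gap = 310.401° ⇒ minimal covering band is its complement: 360° − 310.401° = 49.599°.
Band runs from +156.371° eastward to -154.030°, crossing the antimeridian.

49.599°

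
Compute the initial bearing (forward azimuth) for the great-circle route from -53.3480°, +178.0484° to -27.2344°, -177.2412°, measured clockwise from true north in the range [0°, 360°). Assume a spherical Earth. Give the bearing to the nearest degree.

9°

Δλ = -177.2412 − 178.0484 = -355.2896°; wrapped into (−180°, 180°]: 4.7104°.
θ = atan2( sin Δλ · cos φ₂ , cos φ₁ · sin φ₂ − sin φ₁ · cos φ₂ · cos Δλ )
  = atan2(0.07302, 0.43774) = 9.470° → normalised to [0°, 360°): 9.470°.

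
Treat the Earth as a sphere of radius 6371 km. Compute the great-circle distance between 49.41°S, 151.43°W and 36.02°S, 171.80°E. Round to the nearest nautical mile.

Δλ = 171.80 − -151.43 = 323.23°; wrapped into (−180°, 180°]: -36.77°.
Δφ = -36.02 − -49.41 = 13.39°.
a = sin²(Δφ/2) + cos φ₁ · cos φ₂ · sin²(Δλ/2) = 0.065942.
c = 2·atan2(√a, √(1−a)) = 0.51940 rad → d = 6371·c ≈ 3309.10 km ≈ 1786.77 nmi.

1787 nmi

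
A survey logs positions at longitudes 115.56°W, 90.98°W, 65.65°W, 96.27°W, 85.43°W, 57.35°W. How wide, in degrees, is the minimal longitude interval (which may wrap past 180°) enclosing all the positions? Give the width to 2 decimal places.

Sort the longitudes: -115.56°, -96.27°, -90.98°, -85.43°, -65.65°, -57.35°.
Eastward gaps between consecutive values (wrapping around): 19.29°, 5.29°, 5.55°, 19.78°, 8.30°, 301.79°.
Largest gap = 301.79° ⇒ minimal covering band is its complement: 360° − 301.79° = 58.21°.
Band runs from -115.56° eastward to -57.35°.

58.21°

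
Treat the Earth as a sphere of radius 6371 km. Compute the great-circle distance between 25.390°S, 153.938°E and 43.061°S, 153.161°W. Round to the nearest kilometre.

Δλ = -153.161 − 153.938 = -307.099°; wrapped into (−180°, 180°]: 52.901°.
Δφ = -43.061 − -25.390 = -17.671°.
a = sin²(Δφ/2) + cos φ₁ · cos φ₂ · sin²(Δλ/2) = 0.154549.
c = 2·atan2(√a, √(1−a)) = 0.80806 rad → d = 6371·c ≈ 5148.16 km.

5148 km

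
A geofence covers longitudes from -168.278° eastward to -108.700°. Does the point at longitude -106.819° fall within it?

No

Band width going east from -168.278° to -108.700°: ((-108.700 − -168.278) mod 360) = 59.578°.
Offset of -106.819° east of the west edge: ((-106.819 − -168.278) mod 360) = 61.459°.
61.459° > 59.578° ⇒ outside.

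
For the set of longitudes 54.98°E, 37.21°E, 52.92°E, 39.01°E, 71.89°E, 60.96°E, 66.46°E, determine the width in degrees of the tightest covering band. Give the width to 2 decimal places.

Sort the longitudes: +37.21°, +39.01°, +52.92°, +54.98°, +60.96°, +66.46°, +71.89°.
Eastward gaps between consecutive values (wrapping around): 1.80°, 13.91°, 2.06°, 5.98°, 5.50°, 5.43°, 325.32°.
Largest gap = 325.32° ⇒ minimal covering band is its complement: 360° − 325.32° = 34.68°.
Band runs from +37.21° eastward to +71.89°.

34.68°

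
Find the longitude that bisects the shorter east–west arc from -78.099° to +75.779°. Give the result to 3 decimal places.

Signed shortest Δλ from -78.099° to +75.779° is +153.878°.
Midpoint longitude = -78.099° + (+153.878°)/2 = -78.099° + 76.939° = -1.160°.

-1.160°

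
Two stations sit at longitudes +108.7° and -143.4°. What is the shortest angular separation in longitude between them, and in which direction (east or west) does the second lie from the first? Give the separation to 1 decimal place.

107.9° east

Raw difference: -143.4 − 108.7 = -252.1°.
Normalise into (−180°, 180°]: -252.1° + 360° = 107.9°.
Positive ⇒ the second point lies to the east; separation 107.9°.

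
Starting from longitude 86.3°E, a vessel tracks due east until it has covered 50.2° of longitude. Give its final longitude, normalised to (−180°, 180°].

136.5°E

Start at +86.3°; shift +50.2° → +136.5°.
+136.5° already lies in (−180°, 180°].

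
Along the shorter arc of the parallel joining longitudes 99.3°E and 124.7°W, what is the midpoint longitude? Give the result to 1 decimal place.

167.3°E

Signed shortest Δλ from +99.3° to -124.7° is +136.0°.
Midpoint longitude = +99.3° + (+136.0°)/2 = +99.3° + 68.0° = +167.3°.
(The naïve average (+99.3 + -124.7)/2 = -12.7° is on the wrong side of the globe.)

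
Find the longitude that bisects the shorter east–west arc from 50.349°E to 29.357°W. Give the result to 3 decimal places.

10.496°E

Signed shortest Δλ from +50.349° to -29.357° is -79.706°.
Midpoint longitude = +50.349° + (-79.706°)/2 = +50.349° − 39.853° = +10.496°.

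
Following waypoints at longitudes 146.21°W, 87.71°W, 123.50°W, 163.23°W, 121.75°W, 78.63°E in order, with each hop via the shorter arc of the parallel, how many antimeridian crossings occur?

1

Leg 1: -146.21° → -87.71°, shortest Δλ = 58.5° (east) — does not cross 180°.
Leg 2: -87.71° → -123.50°, shortest Δλ = -35.79° (west) — does not cross 180°.
Leg 3: -123.50° → -163.23°, shortest Δλ = -39.73° (west) — does not cross 180°.
Leg 4: -163.23° → -121.75°, shortest Δλ = 41.48° (east) — does not cross 180°.
Leg 5: -121.75° → +78.63°, shortest Δλ = -159.62° (west) — crosses 180°.
Total crossings: 1.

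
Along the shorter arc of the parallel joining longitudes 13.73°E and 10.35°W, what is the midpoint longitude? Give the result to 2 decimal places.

Signed shortest Δλ from +13.73° to -10.35° is -24.08°.
Midpoint longitude = +13.73° + (-24.08°)/2 = +13.73° − 12.04° = +1.69°.

1.69°E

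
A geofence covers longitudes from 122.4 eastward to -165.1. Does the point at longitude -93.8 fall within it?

Band width going east from +122.4° to -165.1°: ((-165.1 − 122.4) mod 360) = 72.5°.
Offset of -93.8° east of the west edge: ((-93.8 − 122.4) mod 360) = 143.8°.
143.8° > 72.5° ⇒ outside.

No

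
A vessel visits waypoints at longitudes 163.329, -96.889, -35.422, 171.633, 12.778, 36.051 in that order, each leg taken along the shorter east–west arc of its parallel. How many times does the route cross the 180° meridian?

2

Leg 1: +163.329° → -96.889°, shortest Δλ = 99.782° (east) — crosses 180°.
Leg 2: -96.889° → -35.422°, shortest Δλ = 61.467° (east) — does not cross 180°.
Leg 3: -35.422° → +171.633°, shortest Δλ = -152.945° (west) — crosses 180°.
Leg 4: +171.633° → +12.778°, shortest Δλ = -158.855° (west) — does not cross 180°.
Leg 5: +12.778° → +36.051°, shortest Δλ = 23.273° (east) — does not cross 180°.
Total crossings: 2.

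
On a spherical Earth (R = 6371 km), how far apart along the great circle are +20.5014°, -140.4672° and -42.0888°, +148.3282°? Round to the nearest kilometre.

Δλ = 148.3282 − -140.4672 = 288.7954°; wrapped into (−180°, 180°]: -71.2046°.
Δφ = -42.0888 − 20.5014 = -62.5902°.
a = sin²(Δφ/2) + cos φ₁ · cos φ₂ · sin²(Δλ/2) = 0.505399.
c = 2·atan2(√a, √(1−a)) = 1.58159 rad → d = 6371·c ≈ 10076.33 km.

10076 km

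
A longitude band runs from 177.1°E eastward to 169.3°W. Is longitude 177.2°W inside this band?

Band width going east from +177.1° to -169.3°: ((-169.3 − 177.1) mod 360) = 13.6°.
Offset of -177.2° east of the west edge: ((-177.2 − 177.1) mod 360) = 5.7°.
5.7° ≤ 13.6° ⇒ inside.

Yes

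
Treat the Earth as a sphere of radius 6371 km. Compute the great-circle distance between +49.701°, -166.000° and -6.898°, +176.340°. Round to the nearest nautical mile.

Δλ = 176.340 − -166.000 = 342.340°; wrapped into (−180°, 180°]: -17.660°.
Δφ = -6.898 − 49.701 = -56.599°.
a = sin²(Δφ/2) + cos φ₁ · cos φ₂ · sin²(Δλ/2) = 0.239882.
c = 2·atan2(√a, √(1−a)) = 1.02367 rad → d = 6371·c ≈ 6521.80 km ≈ 3521.49 nmi.

3521 nmi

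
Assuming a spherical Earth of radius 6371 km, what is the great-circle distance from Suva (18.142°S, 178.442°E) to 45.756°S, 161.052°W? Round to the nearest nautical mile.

1947 nmi

Δλ = -161.052 − 178.442 = -339.494°; wrapped into (−180°, 180°]: 20.506°.
Δφ = -45.756 − -18.142 = -27.614°.
a = sin²(Δφ/2) + cos φ₁ · cos φ₂ · sin²(Δλ/2) = 0.077961.
c = 2·atan2(√a, √(1−a)) = 0.56595 rad → d = 6371·c ≈ 3605.69 km ≈ 1946.92 nmi.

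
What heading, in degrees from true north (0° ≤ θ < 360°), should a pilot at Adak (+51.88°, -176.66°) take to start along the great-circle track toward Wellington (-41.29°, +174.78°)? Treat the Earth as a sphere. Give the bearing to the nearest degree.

Δλ = 174.78 − -176.66 = 351.44°; wrapped into (−180°, 180°]: -8.56°.
θ = atan2( sin Δλ · cos φ₂ , cos φ₁ · sin φ₂ − sin φ₁ · cos φ₂ · cos Δλ )
  = atan2(-0.11184, -0.99189) = -173.567° → normalised to [0°, 360°): 186.433°.

186°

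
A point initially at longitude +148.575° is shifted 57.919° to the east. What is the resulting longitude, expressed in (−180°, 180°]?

Start at +148.575°; shift +57.919° → +206.494°.
+206.494° lies outside (−180°, 180°]; subtract 360° → -153.506°.

-153.506°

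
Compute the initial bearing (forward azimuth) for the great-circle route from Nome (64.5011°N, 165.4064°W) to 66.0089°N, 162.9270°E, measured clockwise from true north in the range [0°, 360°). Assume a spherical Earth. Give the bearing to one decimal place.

290.8°

Δλ = 162.9270 − -165.4064 = 328.3334°; wrapped into (−180°, 180°]: -31.6666°.
θ = atan2( sin Δλ · cos φ₂ , cos φ₁ · sin φ₂ − sin φ₁ · cos φ₂ · cos Δλ )
  = atan2(-0.21345, 0.08095) = -69.231° → normalised to [0°, 360°): 290.769°.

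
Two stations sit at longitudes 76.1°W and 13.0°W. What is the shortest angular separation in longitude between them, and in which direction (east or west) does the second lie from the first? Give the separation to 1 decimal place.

63.1° east

Raw difference: -13.0 − -76.1 = 63.1°.
Normalise into (−180°, 180°]: 63.1° stays 63.1°.
Positive ⇒ the second point lies to the east; separation 63.1°.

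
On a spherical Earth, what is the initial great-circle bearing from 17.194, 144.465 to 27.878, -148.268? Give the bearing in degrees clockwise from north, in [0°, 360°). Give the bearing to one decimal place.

67.0°

Δλ = -148.268 − 144.465 = -292.733°; wrapped into (−180°, 180°]: 67.267°.
θ = atan2( sin Δλ · cos φ₂ , cos φ₁ · sin φ₂ − sin φ₁ · cos φ₂ · cos Δλ )
  = atan2(0.81528, 0.34572) = 67.021° → normalised to [0°, 360°): 67.021°.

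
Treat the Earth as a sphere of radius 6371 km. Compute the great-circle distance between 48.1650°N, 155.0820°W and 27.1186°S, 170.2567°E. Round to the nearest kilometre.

9057 km

Δλ = 170.2567 − -155.0820 = 325.3387°; wrapped into (−180°, 180°]: -34.6613°.
Δφ = -27.1186 − 48.1650 = -75.2836°.
a = sin²(Δφ/2) + cos φ₁ · cos φ₂ · sin²(Δλ/2) = 0.425662.
c = 2·atan2(√a, √(1−a)) = 1.42157 rad → d = 6371·c ≈ 9056.80 km.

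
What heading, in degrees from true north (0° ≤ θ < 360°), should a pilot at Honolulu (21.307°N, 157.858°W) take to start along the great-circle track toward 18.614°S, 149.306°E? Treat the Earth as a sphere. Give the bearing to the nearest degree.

Δλ = 149.306 − -157.858 = 307.164°; wrapped into (−180°, 180°]: -52.836°.
θ = atan2( sin Δλ · cos φ₂ , cos φ₁ · sin φ₂ − sin φ₁ · cos φ₂ · cos Δλ )
  = atan2(-0.75522, -0.50540) = -123.791° → normalised to [0°, 360°): 236.209°.

236°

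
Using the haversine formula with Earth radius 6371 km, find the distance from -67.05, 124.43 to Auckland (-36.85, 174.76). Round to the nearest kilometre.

Δλ = 174.76 − 124.43 = 50.33°.
Δφ = -36.85 − -67.05 = 30.20°.
a = sin²(Δφ/2) + cos φ₁ · cos φ₂ · sin²(Δλ/2) = 0.124282.
c = 2·atan2(√a, √(1−a)) = 0.72056 rad → d = 6371·c ≈ 4590.69 km.

4591 km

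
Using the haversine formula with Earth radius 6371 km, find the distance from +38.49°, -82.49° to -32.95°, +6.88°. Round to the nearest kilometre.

Δλ = 6.88 − -82.49 = 89.37°.
Δφ = -32.95 − 38.49 = -71.44°.
a = sin²(Δφ/2) + cos φ₁ · cos φ₂ · sin²(Δλ/2) = 0.665647.
c = 2·atan2(√a, √(1−a)) = 1.90847 rad → d = 6371·c ≈ 12158.87 km.

12159 km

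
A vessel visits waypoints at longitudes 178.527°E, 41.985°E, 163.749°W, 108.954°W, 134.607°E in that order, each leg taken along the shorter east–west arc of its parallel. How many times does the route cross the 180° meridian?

2

Leg 1: +178.527° → +41.985°, shortest Δλ = -136.542° (west) — does not cross 180°.
Leg 2: +41.985° → -163.749°, shortest Δλ = 154.266° (east) — crosses 180°.
Leg 3: -163.749° → -108.954°, shortest Δλ = 54.795° (east) — does not cross 180°.
Leg 4: -108.954° → +134.607°, shortest Δλ = -116.439° (west) — crosses 180°.
Total crossings: 2.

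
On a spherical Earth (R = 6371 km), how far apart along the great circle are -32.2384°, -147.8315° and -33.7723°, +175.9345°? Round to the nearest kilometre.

3366 km

Δλ = 175.9345 − -147.8315 = 323.7660°; wrapped into (−180°, 180°]: -36.2340°.
Δφ = -33.7723 − -32.2384 = -1.5339°.
a = sin²(Δφ/2) + cos φ₁ · cos φ₂ · sin²(Δλ/2) = 0.068166.
c = 2·atan2(√a, √(1−a)) = 0.52829 rad → d = 6371·c ≈ 3365.76 km.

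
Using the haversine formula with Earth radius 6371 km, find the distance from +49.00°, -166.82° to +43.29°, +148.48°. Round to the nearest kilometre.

Δλ = 148.48 − -166.82 = 315.30°; wrapped into (−180°, 180°]: -44.70°.
Δφ = 43.29 − 49.00 = -5.71°.
a = sin²(Δφ/2) + cos φ₁ · cos φ₂ · sin²(Δλ/2) = 0.071533.
c = 2·atan2(√a, √(1−a)) = 0.54151 rad → d = 6371·c ≈ 3449.94 km.

3450 km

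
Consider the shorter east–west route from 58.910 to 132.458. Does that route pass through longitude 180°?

Signed shortest Δλ = ((132.458 − 58.910 + 180) mod 360) − 180 = 73.548°.
Going east by 73.548° from +58.910° reaches +132.458° without touching 180°.

No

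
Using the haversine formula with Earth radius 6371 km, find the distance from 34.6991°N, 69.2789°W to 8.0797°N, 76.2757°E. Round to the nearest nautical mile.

7580 nmi

Δλ = 76.2757 − -69.2789 = 145.5546°.
Δφ = 8.0797 − 34.6991 = -26.6194°.
a = sin²(Δφ/2) + cos φ₁ · cos φ₂ · sin²(Δλ/2) = 0.795630.
c = 2·atan2(√a, √(1−a)) = 2.20342 rad → d = 6371·c ≈ 14037.97 km ≈ 7579.90 nmi.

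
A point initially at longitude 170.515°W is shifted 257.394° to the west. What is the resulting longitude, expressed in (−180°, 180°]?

67.909°W

Start at -170.515°; shift −257.394° → -427.909°.
-427.909° lies outside (−180°, 180°]; add 360° → -67.909°.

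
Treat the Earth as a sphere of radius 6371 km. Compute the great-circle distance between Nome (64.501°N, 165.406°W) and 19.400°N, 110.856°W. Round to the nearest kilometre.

Δλ = -110.856 − -165.406 = 54.550°.
Δφ = 19.400 − 64.501 = -45.101°.
a = sin²(Δφ/2) + cos φ₁ · cos φ₂ · sin²(Δλ/2) = 0.232343.
c = 2·atan2(√a, √(1−a)) = 1.00592 rad → d = 6371·c ≈ 6408.70 km.

6409 km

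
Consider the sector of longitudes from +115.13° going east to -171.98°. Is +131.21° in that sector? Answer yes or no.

Band width going east from +115.13° to -171.98°: ((-171.98 − 115.13) mod 360) = 72.89°.
Offset of +131.21° east of the west edge: ((131.21 − 115.13) mod 360) = 16.08°.
16.08° ≤ 72.89° ⇒ inside.

Yes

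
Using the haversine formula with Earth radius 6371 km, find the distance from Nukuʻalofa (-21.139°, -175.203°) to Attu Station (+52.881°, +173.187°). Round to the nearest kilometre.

8307 km

Δλ = 173.187 − -175.203 = 348.390°; wrapped into (−180°, 180°]: -11.610°.
Δφ = 52.881 − -21.139 = 74.020°.
a = sin²(Δφ/2) + cos φ₁ · cos φ₂ · sin²(Δλ/2) = 0.368107.
c = 2·atan2(√a, √(1−a)) = 1.30385 rad → d = 6371·c ≈ 8306.84 km.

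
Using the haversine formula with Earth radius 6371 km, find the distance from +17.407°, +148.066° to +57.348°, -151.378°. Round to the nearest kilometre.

Δλ = -151.378 − 148.066 = -299.444°; wrapped into (−180°, 180°]: 60.556°.
Δφ = 57.348 − 17.407 = 39.941°.
a = sin²(Δφ/2) + cos φ₁ · cos φ₂ · sin²(Δλ/2) = 0.247523.
c = 2·atan2(√a, √(1−a)) = 1.04147 rad → d = 6371·c ≈ 6635.19 km.

6635 km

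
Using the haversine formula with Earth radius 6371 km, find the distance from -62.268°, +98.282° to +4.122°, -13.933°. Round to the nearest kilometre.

Δλ = -13.933 − 98.282 = -112.215°.
Δφ = 4.122 − -62.268 = 66.390°.
a = sin²(Δφ/2) + cos φ₁ · cos φ₂ · sin²(Δλ/2) = 0.619552.
c = 2·atan2(√a, √(1−a)) = 1.81224 rad → d = 6371·c ≈ 11545.78 km.

11546 km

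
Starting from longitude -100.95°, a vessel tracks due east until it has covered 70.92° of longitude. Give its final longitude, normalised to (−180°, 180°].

-30.03°

Start at -100.95°; shift +70.92° → -30.03°.
-30.03° already lies in (−180°, 180°].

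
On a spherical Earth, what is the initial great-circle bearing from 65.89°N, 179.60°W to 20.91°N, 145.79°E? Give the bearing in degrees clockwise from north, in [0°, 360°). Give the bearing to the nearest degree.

Δλ = 145.79 − -179.60 = 325.39°; wrapped into (−180°, 180°]: -34.61°.
θ = atan2( sin Δλ · cos φ₂ , cos φ₁ · sin φ₂ − sin φ₁ · cos φ₂ · cos Δλ )
  = atan2(-0.53058, -0.55597) = -136.339° → normalised to [0°, 360°): 223.661°.

224°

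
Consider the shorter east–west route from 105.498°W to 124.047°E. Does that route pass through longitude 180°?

Naïve |124.047 − -105.498| = 229.545° > 180°, so the shorter arc goes the other way round — across 180°.
Signed shortest Δλ = ((124.047 − -105.498 + 180) mod 360) − 180 = -130.455°.
Going west by 130.455° from -105.498° passes through 180° before reaching +124.047°.

Yes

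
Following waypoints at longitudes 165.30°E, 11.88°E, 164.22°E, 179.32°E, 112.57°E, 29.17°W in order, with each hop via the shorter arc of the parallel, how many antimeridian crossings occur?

Leg 1: +165.30° → +11.88°, shortest Δλ = -153.42° (west) — does not cross 180°.
Leg 2: +11.88° → +164.22°, shortest Δλ = 152.34° (east) — does not cross 180°.
Leg 3: +164.22° → +179.32°, shortest Δλ = 15.1° (east) — does not cross 180°.
Leg 4: +179.32° → +112.57°, shortest Δλ = -66.75° (west) — does not cross 180°.
Leg 5: +112.57° → -29.17°, shortest Δλ = -141.74° (west) — does not cross 180°.
Total crossings: 0.

0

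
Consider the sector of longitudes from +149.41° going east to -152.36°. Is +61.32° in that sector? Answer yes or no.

Band width going east from +149.41° to -152.36°: ((-152.36 − 149.41) mod 360) = 58.23°.
Offset of +61.32° east of the west edge: ((61.32 − 149.41) mod 360) = 271.91°.
271.91° > 58.23° ⇒ outside.

No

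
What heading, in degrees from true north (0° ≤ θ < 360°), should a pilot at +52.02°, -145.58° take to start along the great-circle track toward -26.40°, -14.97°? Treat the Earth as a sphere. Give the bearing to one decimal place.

Δλ = -14.97 − -145.58 = 130.61°.
θ = atan2( sin Δλ · cos φ₂ , cos φ₁ · sin φ₂ − sin φ₁ · cos φ₂ · cos Δλ )
  = atan2(0.67999, 0.18593) = 74.707° → normalised to [0°, 360°): 74.707°.

74.7°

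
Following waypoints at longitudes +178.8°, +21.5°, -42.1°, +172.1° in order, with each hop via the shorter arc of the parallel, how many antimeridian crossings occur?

1

Leg 1: +178.8° → +21.5°, shortest Δλ = -157.3° (west) — does not cross 180°.
Leg 2: +21.5° → -42.1°, shortest Δλ = -63.6° (west) — does not cross 180°.
Leg 3: -42.1° → +172.1°, shortest Δλ = -145.8° (west) — crosses 180°.
Total crossings: 1.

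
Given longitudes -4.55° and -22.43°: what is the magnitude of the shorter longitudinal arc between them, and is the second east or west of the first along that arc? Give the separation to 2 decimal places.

Raw difference: -22.43 − -4.55 = -17.88°.
Normalise into (−180°, 180°]: -17.88° stays -17.88°.
Negative ⇒ the second point lies to the west; separation 17.88°.

17.88° west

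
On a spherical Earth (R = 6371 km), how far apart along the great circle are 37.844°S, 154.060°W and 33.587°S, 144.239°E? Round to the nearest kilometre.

Δλ = 144.239 − -154.060 = 298.299°; wrapped into (−180°, 180°]: -61.701°.
Δφ = -33.587 − -37.844 = 4.257°.
a = sin²(Δφ/2) + cos φ₁ · cos φ₂ · sin²(Δλ/2) = 0.174368.
c = 2·atan2(√a, √(1−a)) = 0.86155 rad → d = 6371·c ≈ 5488.93 km.

5489 km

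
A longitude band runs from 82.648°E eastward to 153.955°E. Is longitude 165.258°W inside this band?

Band width going east from +82.648° to +153.955°: ((153.955 − 82.648) mod 360) = 71.307°.
Offset of -165.258° east of the west edge: ((-165.258 − 82.648) mod 360) = 112.094°.
112.094° > 71.307° ⇒ outside.

No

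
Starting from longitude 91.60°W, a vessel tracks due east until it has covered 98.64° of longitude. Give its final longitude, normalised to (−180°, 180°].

7.04°E

Start at -91.60°; shift +98.64° → +7.04°.
+7.04° already lies in (−180°, 180°].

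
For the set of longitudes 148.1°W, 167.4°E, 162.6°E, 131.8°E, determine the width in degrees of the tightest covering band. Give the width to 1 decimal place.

Sort the longitudes: -148.1°, +131.8°, +162.6°, +167.4°.
Eastward gaps between consecutive values (wrapping around): 279.9°, 30.8°, 4.8°, 44.5°.
Largest gap = 279.9° ⇒ minimal covering band is its complement: 360° − 279.9° = 80.1°.
Band runs from +131.8° eastward to -148.1°, crossing the antimeridian.

80.1°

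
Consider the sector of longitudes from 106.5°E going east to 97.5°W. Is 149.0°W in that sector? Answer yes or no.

Band width going east from +106.5° to -97.5°: ((-97.5 − 106.5) mod 360) = 156.0°.
Offset of -149.0° east of the west edge: ((-149.0 − 106.5) mod 360) = 104.5°.
104.5° ≤ 156.0° ⇒ inside.

Yes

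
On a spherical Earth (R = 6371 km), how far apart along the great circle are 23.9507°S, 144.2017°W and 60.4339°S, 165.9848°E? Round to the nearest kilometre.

5549 km

Δλ = 165.9848 − -144.2017 = 310.1865°; wrapped into (−180°, 180°]: -49.8135°.
Δφ = -60.4339 − -23.9507 = -36.4832°.
a = sin²(Δφ/2) + cos φ₁ · cos φ₂ · sin²(Δλ/2) = 0.177964.
c = 2·atan2(√a, √(1−a)) = 0.87099 rad → d = 6371·c ≈ 5549.05 km.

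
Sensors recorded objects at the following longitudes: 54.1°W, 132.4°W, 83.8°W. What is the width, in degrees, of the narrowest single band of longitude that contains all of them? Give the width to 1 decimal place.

Sort the longitudes: -132.4°, -83.8°, -54.1°.
Eastward gaps between consecutive values (wrapping around): 48.6°, 29.7°, 281.7°.
Largest gap = 281.7° ⇒ minimal covering band is its complement: 360° − 281.7° = 78.3°.
Band runs from -132.4° eastward to -54.1°.

78.3°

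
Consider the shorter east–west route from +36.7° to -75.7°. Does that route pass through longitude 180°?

Signed shortest Δλ = ((-75.7 − 36.7 + 180) mod 360) − 180 = -112.4°.
Going west by 112.4° from +36.7° reaches -75.7° without touching 180°.

No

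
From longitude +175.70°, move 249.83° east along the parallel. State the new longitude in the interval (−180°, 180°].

Start at +175.70°; shift +249.83° → +425.53°.
+425.53° lies outside (−180°, 180°]; subtract 360° → +65.53°.

+65.53°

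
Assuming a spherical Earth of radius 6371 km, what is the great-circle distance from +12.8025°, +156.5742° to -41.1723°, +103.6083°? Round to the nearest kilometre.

8092 km

Δλ = 103.6083 − 156.5742 = -52.9659°.
Δφ = -41.1723 − 12.8025 = -53.9748°.
a = sin²(Δφ/2) + cos φ₁ · cos φ₂ · sin²(Δλ/2) = 0.351893.
c = 2·atan2(√a, √(1−a)) = 1.27007 rad → d = 6371·c ≈ 8091.62 km.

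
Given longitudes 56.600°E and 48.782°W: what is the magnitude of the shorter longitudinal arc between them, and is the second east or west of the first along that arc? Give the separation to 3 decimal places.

Raw difference: -48.782 − 56.600 = -105.382°.
Normalise into (−180°, 180°]: -105.382° stays -105.382°.
Negative ⇒ the second point lies to the west; separation 105.382°.

105.382° west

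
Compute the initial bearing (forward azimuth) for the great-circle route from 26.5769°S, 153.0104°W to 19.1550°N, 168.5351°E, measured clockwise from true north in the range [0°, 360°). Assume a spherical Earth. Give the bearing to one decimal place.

316.7°

Δλ = 168.5351 − -153.0104 = 321.5455°; wrapped into (−180°, 180°]: -38.4545°.
θ = atan2( sin Δλ · cos φ₂ , cos φ₁ · sin φ₂ − sin φ₁ · cos φ₂ · cos Δλ )
  = atan2(-0.58746, 0.62441) = -43.253° → normalised to [0°, 360°): 316.747°.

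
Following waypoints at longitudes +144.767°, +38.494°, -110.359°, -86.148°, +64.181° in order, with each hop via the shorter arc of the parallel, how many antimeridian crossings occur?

0

Leg 1: +144.767° → +38.494°, shortest Δλ = -106.273° (west) — does not cross 180°.
Leg 2: +38.494° → -110.359°, shortest Δλ = -148.853° (west) — does not cross 180°.
Leg 3: -110.359° → -86.148°, shortest Δλ = 24.211° (east) — does not cross 180°.
Leg 4: -86.148° → +64.181°, shortest Δλ = 150.329° (east) — does not cross 180°.
Total crossings: 0.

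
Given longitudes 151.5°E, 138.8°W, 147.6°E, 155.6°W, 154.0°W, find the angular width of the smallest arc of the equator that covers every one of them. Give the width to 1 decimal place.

73.6°

Sort the longitudes: -155.6°, -154.0°, -138.8°, +147.6°, +151.5°.
Eastward gaps between consecutive values (wrapping around): 1.6°, 15.2°, 286.4°, 3.9°, 52.9°.
Largest gap = 286.4° ⇒ minimal covering band is its complement: 360° − 286.4° = 73.6°.
Band runs from +147.6° eastward to -138.8°, crossing the antimeridian.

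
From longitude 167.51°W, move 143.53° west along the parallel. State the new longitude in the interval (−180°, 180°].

Start at -167.51°; shift −143.53° → -311.04°.
-311.04° lies outside (−180°, 180°]; add 360° → +48.96°.

48.96°E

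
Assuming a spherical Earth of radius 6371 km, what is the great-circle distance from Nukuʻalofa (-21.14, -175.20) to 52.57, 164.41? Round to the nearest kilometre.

8431 km

Δλ = 164.41 − -175.20 = 339.61°; wrapped into (−180°, 180°]: -20.39°.
Δφ = 52.57 − -21.14 = 73.71°.
a = sin²(Δφ/2) + cos φ₁ · cos φ₂ · sin²(Δλ/2) = 0.377510.
c = 2·atan2(√a, √(1−a)) = 1.32330 rad → d = 6371·c ≈ 8430.73 km.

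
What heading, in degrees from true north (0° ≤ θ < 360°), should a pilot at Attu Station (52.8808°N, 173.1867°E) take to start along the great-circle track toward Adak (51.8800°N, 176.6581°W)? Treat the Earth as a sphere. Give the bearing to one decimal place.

95.1°

Δλ = -176.6581 − 173.1867 = -349.8448°; wrapped into (−180°, 180°]: 10.1552°.
θ = atan2( sin Δλ · cos φ₂ , cos φ₁ · sin φ₂ − sin φ₁ · cos φ₂ · cos Δλ )
  = atan2(0.10884, -0.00975) = 95.121° → normalised to [0°, 360°): 95.121°.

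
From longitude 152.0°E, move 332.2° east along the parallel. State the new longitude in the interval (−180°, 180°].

Start at +152.0°; shift +332.2° → +484.2°.
+484.2° lies outside (−180°, 180°]; subtract 360° → +124.2°.

124.2°E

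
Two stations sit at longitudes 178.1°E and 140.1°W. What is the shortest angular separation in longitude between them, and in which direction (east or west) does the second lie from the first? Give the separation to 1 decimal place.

41.8° east

Raw difference: -140.1 − 178.1 = -318.2°.
Normalise into (−180°, 180°]: -318.2° + 360° = 41.8°.
Positive ⇒ the second point lies to the east; separation 41.8°.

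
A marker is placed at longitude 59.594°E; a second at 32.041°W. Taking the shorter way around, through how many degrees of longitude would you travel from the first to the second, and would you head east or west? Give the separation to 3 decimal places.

Raw difference: -32.041 − 59.594 = -91.635°.
Normalise into (−180°, 180°]: -91.635° stays -91.635°.
Negative ⇒ the second point lies to the west; separation 91.635°.

91.635° west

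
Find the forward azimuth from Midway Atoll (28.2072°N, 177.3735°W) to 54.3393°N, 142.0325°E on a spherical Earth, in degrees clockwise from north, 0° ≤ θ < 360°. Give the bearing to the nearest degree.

323°

Δλ = 142.0325 − -177.3735 = 319.4060°; wrapped into (−180°, 180°]: -40.5940°.
θ = atan2( sin Δλ · cos φ₂ , cos φ₁ · sin φ₂ − sin φ₁ · cos φ₂ · cos Δλ )
  = atan2(-0.37934, 0.50676) = -36.818° → normalised to [0°, 360°): 323.182°.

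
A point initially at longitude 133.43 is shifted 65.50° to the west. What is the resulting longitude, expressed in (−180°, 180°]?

Start at +133.43°; shift −65.50° → +67.93°.
+67.93° already lies in (−180°, 180°].

+67.93°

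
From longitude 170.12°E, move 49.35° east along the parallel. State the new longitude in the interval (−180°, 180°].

140.53°W

Start at +170.12°; shift +49.35° → +219.47°.
+219.47° lies outside (−180°, 180°]; subtract 360° → -140.53°.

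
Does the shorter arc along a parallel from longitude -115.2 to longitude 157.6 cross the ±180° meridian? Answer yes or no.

Yes

Naïve |157.6 − -115.2| = 272.8° > 180°, so the shorter arc goes the other way round — across 180°.
Signed shortest Δλ = ((157.6 − -115.2 + 180) mod 360) − 180 = -87.2°.
Going west by 87.2° from -115.2° passes through 180° before reaching +157.6°.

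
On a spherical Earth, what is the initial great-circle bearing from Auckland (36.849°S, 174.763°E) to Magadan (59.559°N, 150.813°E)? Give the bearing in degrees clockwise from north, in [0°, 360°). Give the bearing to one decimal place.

348.0°

Δλ = 150.813 − 174.763 = -23.950°.
θ = atan2( sin Δλ · cos φ₂ , cos φ₁ · sin φ₂ − sin φ₁ · cos φ₂ · cos Δλ )
  = atan2(-0.20567, 0.96759) = -12.000° → normalised to [0°, 360°): 348.000°.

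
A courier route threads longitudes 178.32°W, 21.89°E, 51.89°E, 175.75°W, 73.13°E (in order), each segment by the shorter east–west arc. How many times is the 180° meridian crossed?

3

Leg 1: -178.32° → +21.89°, shortest Δλ = -159.79° (west) — crosses 180°.
Leg 2: +21.89° → +51.89°, shortest Δλ = 30.0° (east) — does not cross 180°.
Leg 3: +51.89° → -175.75°, shortest Δλ = 132.36° (east) — crosses 180°.
Leg 4: -175.75° → +73.13°, shortest Δλ = -111.12° (west) — crosses 180°.
Total crossings: 3.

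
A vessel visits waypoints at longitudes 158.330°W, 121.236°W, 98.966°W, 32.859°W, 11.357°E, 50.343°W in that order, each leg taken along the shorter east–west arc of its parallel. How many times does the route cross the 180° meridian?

Leg 1: -158.330° → -121.236°, shortest Δλ = 37.094° (east) — does not cross 180°.
Leg 2: -121.236° → -98.966°, shortest Δλ = 22.27° (east) — does not cross 180°.
Leg 3: -98.966° → -32.859°, shortest Δλ = 66.107° (east) — does not cross 180°.
Leg 4: -32.859° → +11.357°, shortest Δλ = 44.216° (east) — does not cross 180°.
Leg 5: +11.357° → -50.343°, shortest Δλ = -61.7° (west) — does not cross 180°.
Total crossings: 0.

0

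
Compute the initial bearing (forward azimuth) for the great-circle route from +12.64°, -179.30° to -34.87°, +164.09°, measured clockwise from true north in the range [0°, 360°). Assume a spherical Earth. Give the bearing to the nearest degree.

Δλ = 164.09 − -179.30 = 343.39°; wrapped into (−180°, 180°]: -16.61°.
θ = atan2( sin Δλ · cos φ₂ , cos φ₁ · sin φ₂ − sin φ₁ · cos φ₂ · cos Δλ )
  = atan2(-0.23453, -0.72990) = -162.187° → normalised to [0°, 360°): 197.813°.

198°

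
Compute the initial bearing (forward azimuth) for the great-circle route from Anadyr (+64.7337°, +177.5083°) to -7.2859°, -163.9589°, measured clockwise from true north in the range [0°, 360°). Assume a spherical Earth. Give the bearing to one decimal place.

160.8°

Δλ = -163.9589 − 177.5083 = -341.4672°; wrapped into (−180°, 180°]: 18.5328°.
θ = atan2( sin Δλ · cos φ₂ , cos φ₁ · sin φ₂ − sin φ₁ · cos φ₂ · cos Δλ )
  = atan2(0.31528, -0.90464) = 160.786° → normalised to [0°, 360°): 160.786°.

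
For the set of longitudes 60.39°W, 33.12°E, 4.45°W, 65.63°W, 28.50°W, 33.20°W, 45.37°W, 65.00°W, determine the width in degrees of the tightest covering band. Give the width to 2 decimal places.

98.75°

Sort the longitudes: -65.63°, -65.00°, -60.39°, -45.37°, -33.20°, -28.50°, -4.45°, +33.12°.
Eastward gaps between consecutive values (wrapping around): 0.63°, 4.61°, 15.02°, 12.17°, 4.70°, 24.05°, 37.57°, 261.25°.
Largest gap = 261.25° ⇒ minimal covering band is its complement: 360° − 261.25° = 98.75°.
Band runs from -65.63° eastward to +33.12°.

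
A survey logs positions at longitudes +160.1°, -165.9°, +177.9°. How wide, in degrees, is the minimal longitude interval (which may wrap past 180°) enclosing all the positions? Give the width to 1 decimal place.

Sort the longitudes: -165.9°, +160.1°, +177.9°.
Eastward gaps between consecutive values (wrapping around): 326.0°, 17.8°, 16.2°.
Largest gap = 326.0° ⇒ minimal covering band is its complement: 360° − 326.0° = 34.0°.
Band runs from +160.1° eastward to -165.9°, crossing the antimeridian.

34.0°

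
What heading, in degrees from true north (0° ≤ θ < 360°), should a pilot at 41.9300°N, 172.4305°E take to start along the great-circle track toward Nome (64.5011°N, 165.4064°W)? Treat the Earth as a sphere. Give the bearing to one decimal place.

Δλ = -165.4064 − 172.4305 = -337.8369°; wrapped into (−180°, 180°]: 22.1631°.
θ = atan2( sin Δλ · cos φ₂ , cos φ₁ · sin φ₂ − sin φ₁ · cos φ₂ · cos Δλ )
  = atan2(0.16240, 0.40508) = 21.846° → normalised to [0°, 360°): 21.846°.

21.8°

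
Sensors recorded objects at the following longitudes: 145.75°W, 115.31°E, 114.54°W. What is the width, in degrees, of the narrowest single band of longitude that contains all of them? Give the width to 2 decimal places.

130.15°

Sort the longitudes: -145.75°, -114.54°, +115.31°.
Eastward gaps between consecutive values (wrapping around): 31.21°, 229.85°, 98.94°.
Largest gap = 229.85° ⇒ minimal covering band is its complement: 360° − 229.85° = 130.15°.
Band runs from +115.31° eastward to -114.54°, crossing the antimeridian.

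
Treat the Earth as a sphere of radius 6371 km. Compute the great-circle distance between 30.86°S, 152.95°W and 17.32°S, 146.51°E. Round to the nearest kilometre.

Δλ = 146.51 − -152.95 = 299.46°; wrapped into (−180°, 180°]: -60.54°.
Δφ = -17.32 − -30.86 = 13.54°.
a = sin²(Δφ/2) + cos φ₁ · cos φ₂ · sin²(Δλ/2) = 0.222125.
c = 2·atan2(√a, √(1−a)) = 0.98153 rad → d = 6371·c ≈ 6253.34 km.

6253 km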